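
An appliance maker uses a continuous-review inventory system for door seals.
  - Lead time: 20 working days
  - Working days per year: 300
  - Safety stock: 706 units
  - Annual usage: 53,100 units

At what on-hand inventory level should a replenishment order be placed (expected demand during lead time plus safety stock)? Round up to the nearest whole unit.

4,246 units

Daily demand d = 53,100 / 300 = 177.000 units/day
Demand during lead time = 177.000 × 20 = 3,540.00
Reorder point = 3,540.00 + 706 = 4,246.00 → round up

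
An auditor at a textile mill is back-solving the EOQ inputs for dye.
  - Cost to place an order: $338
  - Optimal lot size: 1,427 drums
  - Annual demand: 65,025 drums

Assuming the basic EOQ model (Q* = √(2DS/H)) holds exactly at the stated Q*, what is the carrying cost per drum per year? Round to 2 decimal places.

$21.59

Since Q* = (2DS/H)^½, squaring gives Q*²·H = 2DS.
H = 2DS / Q² = 2 × 65,025 × 338 / 1,427² = 21.5863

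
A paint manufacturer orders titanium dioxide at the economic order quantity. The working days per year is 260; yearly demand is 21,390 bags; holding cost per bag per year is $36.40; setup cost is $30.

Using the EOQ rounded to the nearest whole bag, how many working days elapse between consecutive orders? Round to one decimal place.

2.3 days

Optimal lot size Q* = (2 × 21,390 × $30 / $36.4)^½ ≈ 187.77 → Q = 188 bags
T = Q/D × 260 days = 188/21,390 × 260 = 2.285 days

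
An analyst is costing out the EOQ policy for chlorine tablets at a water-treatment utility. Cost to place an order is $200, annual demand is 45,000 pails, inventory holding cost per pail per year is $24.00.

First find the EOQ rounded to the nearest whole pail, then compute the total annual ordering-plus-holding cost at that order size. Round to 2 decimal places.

$20,784.61

EOQ = √(2DS/H) = √(2 × 45,000 × 200 / 24)
    = √(750,000.00) ≈ 866.03 → Q = 866 pails
Annual ordering cost = (D/Q)·S = (45,000/866) × 200 = $10,392.61
Annual holding cost  = (Q/2)·H = (866/2) × 24 = $10,392.00
Total = $10,392.61 + $10,392.00 = $20,784.61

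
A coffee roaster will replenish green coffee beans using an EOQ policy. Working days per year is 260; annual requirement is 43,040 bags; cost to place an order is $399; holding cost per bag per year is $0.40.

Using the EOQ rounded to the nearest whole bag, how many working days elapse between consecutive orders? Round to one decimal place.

EOQ = √(2DS/H) = √(2 × 43,040 × 399 / 0.4)
    = √(85,864,800.00) ≈ 9,266.33 → Q = 9,266 bags
T = Q/D × 260 days = 9,266/43,040 × 260 = 55.975 days

56.0 days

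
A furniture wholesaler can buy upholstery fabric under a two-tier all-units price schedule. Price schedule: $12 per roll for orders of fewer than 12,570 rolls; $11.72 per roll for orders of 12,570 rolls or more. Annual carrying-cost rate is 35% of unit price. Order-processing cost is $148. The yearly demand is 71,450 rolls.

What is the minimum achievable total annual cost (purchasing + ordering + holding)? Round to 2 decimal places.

$864,016.33

H₁ = 35%×$12 = $4.2000;  H₂ = 35%×$11.72 = $4.1020
EOQ₁ = √(2×71,450×148/4.2000) = 2,244.00  (< 12,570, feasible at tier 1)
EOQ₂ = √(2×71,450×148/4.1020) = 2,270.64  (< 12,570 → use Q = 12,570 at tier-2 price)
TC(tier 1 (EOQ₁), Q≈2,244.0) = $866,824.79
TC(tier 2, Q≈12,570.0) = $864,016.33
Minimum at tier 2: $864,016.33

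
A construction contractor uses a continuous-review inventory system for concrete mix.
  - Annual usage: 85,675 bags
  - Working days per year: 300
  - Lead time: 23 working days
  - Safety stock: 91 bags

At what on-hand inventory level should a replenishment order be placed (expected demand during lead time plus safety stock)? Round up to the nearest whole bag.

Daily demand d = 85,675 / 300 = 285.583 bags/day
Demand during lead time = 285.583 × 23 = 6,568.42
Reorder point = 6,568.42 + 91 = 6,659.42 → round up

6,660 bags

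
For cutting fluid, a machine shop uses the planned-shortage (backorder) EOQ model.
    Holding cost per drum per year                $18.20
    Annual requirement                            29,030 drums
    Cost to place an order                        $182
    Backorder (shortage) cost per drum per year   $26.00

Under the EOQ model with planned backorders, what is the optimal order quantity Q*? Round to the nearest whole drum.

993 drums

Q* = √(2DS/H) · √((H + b)/b)
   = √(2 × 29,030 × 182 / 18.2) · √((18.2 + 26) / 26)
   = 761.971 × 1.3038 ≈ 993.49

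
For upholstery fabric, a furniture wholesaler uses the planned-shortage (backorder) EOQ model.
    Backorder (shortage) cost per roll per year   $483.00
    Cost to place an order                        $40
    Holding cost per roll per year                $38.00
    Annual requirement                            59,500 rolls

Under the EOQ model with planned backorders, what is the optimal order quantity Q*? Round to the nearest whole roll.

368 rolls

Q* = √(2DS/H) · √((H + b)/b)
   = √(2 × 59,500 × 40 / 38) · √((38 + 483) / 483)
   = 353.925 × 1.0386 ≈ 367.58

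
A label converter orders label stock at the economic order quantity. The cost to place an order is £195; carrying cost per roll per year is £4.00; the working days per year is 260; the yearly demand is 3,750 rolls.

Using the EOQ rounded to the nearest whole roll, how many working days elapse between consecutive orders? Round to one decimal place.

EOQ = √(2DS/H) = √(2 × 3,750 × 195 / 4)
    = √(365,625.00) ≈ 604.67 → Q = 605 rolls
Days between orders = 260 / (D/Q) = 260 / 6.198 ≈ 41.947

41.9 days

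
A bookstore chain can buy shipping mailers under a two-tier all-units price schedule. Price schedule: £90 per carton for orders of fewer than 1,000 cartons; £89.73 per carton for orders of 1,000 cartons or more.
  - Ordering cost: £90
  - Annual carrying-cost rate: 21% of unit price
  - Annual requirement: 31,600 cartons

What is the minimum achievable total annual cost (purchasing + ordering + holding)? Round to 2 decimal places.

£2,847,733.65

H₁ = 21%×£90 = £18.9000;  H₂ = 21%×£89.73 = £18.8433
EOQ₁ = √(2×31,600×90/18.9000) = 548.59  (< 1,000, feasible at tier 1)
EOQ₂ = √(2×31,600×90/18.8433) = 549.42  (< 1,000 → use Q = 1,000 at tier-2 price)
TC(tier 1 (EOQ₁), Q≈548.6) = £2,854,368.37
TC(tier 2, Q≈1,000.0) = £2,847,733.65
Minimum at tier 2: £2,847,733.65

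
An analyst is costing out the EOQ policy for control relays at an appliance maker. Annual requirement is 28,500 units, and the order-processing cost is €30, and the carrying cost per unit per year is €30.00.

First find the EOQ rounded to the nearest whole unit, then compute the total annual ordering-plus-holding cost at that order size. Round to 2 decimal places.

€7,162.41

Q* = √(2·D·S / H) = √(2·28,500·30 / 30) = √57,000.0 ≈ 238.75 → Q = 239 units
Annual ordering cost = (D/Q)·S = (28,500/239) × 30 = €3,577.41
Annual holding cost  = (Q/2)·H = (239/2) × 30 = €3,585.00
Total = €3,577.41 + €3,585.00 = €7,162.41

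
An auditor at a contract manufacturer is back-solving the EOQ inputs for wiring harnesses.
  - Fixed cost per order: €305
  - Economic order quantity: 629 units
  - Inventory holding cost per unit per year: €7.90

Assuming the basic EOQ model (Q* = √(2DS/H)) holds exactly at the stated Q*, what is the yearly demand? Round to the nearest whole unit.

5,124 units per year

From Q* = √(2DS/H) ⇒ Q*² = 2DS/H.
D = Q²H / (2S) = 629² × 7.9 / (2 × 305) = 5,123.88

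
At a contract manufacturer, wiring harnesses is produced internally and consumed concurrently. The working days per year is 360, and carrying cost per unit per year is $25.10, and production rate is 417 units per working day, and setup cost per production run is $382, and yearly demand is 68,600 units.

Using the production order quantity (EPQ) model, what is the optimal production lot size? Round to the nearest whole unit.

Daily demand d = 68,600/360 = 190.556; p = 417; 1 − d/p = 0.54303
EPQ = √(2DS / (H(1 − d/p)))
    = √(2 × 68,600 × 382 / (25.1 × 0.54303)) ≈ 1,960.92

1,961 units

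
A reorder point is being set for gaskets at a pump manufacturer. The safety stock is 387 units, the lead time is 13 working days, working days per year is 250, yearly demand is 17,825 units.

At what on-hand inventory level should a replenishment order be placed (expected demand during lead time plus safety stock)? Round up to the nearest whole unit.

Daily demand d = 17,825 / 250 = 71.300 units/day
Demand during lead time = 71.300 × 13 = 926.90
Reorder point = 926.90 + 387 = 1,313.90 → round up

1,314 units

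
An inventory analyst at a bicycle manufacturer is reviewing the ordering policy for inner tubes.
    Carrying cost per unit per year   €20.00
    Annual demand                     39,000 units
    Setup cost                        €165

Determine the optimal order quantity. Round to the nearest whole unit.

802 units

2DS/H = 2·39,000·165/20 = 643,500.00
EOQ = √643,500.00 ≈ 802.18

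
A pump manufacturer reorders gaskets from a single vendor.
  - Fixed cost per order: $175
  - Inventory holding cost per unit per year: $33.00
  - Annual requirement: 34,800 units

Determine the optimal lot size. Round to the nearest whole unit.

608 units

Q* = √(2·D·S / H) = √(2·34,800·175 / 33) = √369,090.9 ≈ 607.53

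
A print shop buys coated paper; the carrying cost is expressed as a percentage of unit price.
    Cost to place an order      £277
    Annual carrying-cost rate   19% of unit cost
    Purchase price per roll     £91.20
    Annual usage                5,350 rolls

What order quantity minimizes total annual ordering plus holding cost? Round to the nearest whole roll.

414 rolls

Carrying cost H = £91.2 × 19% = £17.3280/roll/yr
Q* = √(2·D·S / H) = √(2·5,350·277 / 17.328) = √171,046.9 ≈ 413.58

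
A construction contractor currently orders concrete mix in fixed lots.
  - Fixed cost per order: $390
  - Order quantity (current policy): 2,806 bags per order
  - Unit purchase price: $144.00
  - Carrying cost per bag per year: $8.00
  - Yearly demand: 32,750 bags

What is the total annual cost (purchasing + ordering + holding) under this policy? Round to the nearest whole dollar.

$4,731,776

Ordering: D/Q × S = 32,750/2,806 × $390 = $4,551.85
Holding:  Q/2 × H = 2,806/2 × $8 = $11,224.00
Purchase cost = D·C = 32,750 × 144 = $4,716,000.00
Total = $4,551.85 + $11,224.00 + $4,716,000.00 = $4,731,775.85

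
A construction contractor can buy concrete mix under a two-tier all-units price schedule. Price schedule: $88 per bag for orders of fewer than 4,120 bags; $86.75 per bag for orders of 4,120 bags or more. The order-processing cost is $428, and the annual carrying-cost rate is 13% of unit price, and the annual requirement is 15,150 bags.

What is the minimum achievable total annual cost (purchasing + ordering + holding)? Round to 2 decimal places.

$1,339,067.98

H₁ = 13%×$88 = $11.4400;  H₂ = 13%×$86.75 = $11.2775
EOQ₁ = √(2×15,150×428/11.4400) = 1,064.71  (< 4,120, feasible at tier 1)
EOQ₂ = √(2×15,150×428/11.2775) = 1,072.35  (< 4,120 → use Q = 4,120 at tier-2 price)
TC(tier 1 (EOQ₁), Q≈1,064.7) = $1,345,380.25
TC(tier 2, Q≈4,120.0) = $1,339,067.98
Minimum at tier 2: $1,339,067.98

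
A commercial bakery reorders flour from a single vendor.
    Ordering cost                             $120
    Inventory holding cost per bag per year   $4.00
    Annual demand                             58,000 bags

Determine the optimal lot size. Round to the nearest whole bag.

1,865 bags

Optimal lot size Q* = (2 × 58,000 × $120 / $4)^½ ≈ 1,865.48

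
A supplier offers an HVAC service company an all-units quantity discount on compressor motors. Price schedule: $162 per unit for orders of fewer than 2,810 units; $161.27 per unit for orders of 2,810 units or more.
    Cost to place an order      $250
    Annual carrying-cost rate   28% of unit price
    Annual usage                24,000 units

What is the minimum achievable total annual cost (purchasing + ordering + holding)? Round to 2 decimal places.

$3,911,330.67

H₁ = 28%×$162 = $45.3600;  H₂ = 28%×$161.27 = $45.1556
EOQ₁ = √(2×24,000×250/45.3600) = 514.34  (< 2,810, feasible at tier 1)
EOQ₂ = √(2×24,000×250/45.1556) = 515.51  (< 2,810 → use Q = 2,810 at tier-2 price)
TC(tier 1 (EOQ₁), Q≈514.3) = $3,911,330.67
TC(tier 2, Q≈2,810.0) = $3,936,058.85
Minimum at tier 1 (EOQ₁): $3,911,330.67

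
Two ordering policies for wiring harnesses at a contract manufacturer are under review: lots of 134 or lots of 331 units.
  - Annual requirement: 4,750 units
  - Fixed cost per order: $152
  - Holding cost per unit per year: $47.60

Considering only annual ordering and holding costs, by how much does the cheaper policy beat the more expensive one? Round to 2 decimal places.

$1,481.81

Annual cost at Q: ordering D·S/Q plus holding Q·H/2.
TC(134) = (4,750/134)×152 + (134/2)×47.6 = $8,577.26
TC(331) = (4,750/331)×152 + (331/2)×47.6 = $10,059.07
Lots of 134 are cheaper by $1,481.81.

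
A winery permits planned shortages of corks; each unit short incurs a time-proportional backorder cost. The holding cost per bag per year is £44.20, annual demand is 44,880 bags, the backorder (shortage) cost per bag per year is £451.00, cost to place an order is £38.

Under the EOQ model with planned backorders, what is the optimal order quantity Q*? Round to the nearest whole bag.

291 bags

Q* = √(2DS/H) · √((H + b)/b)
   = √(2 × 44,880 × 38 / 44.2) · √((44.2 + 451) / 451)
   = 277.794 × 1.0479 ≈ 291.09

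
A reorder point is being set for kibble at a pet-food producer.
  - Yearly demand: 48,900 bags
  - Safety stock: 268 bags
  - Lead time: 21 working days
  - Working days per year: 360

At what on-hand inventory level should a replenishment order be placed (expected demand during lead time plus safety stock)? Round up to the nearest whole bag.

Daily demand d = 48,900 / 360 = 135.833 bags/day
Demand during lead time = 135.833 × 21 = 2,852.50
Reorder point = 2,852.50 + 268 = 3,120.50 → round up

3,121 bags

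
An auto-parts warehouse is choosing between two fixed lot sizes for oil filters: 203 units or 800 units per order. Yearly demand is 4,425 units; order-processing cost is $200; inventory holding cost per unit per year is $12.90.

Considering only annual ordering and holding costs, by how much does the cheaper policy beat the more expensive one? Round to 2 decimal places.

$597.29

Annual cost at Q: ordering D·S/Q plus holding Q·H/2.
TC(203) = (4,425/203)×200 + (203/2)×12.9 = $5,668.96
TC(800) = (4,425/800)×200 + (800/2)×12.9 = $6,266.25
|ΔTC| = |$5,668.96 − $6,266.25| = $597.29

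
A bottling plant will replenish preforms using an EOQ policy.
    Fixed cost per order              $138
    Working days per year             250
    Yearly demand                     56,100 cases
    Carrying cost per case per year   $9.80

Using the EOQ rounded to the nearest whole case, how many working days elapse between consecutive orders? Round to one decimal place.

5.6 days

EOQ = √(2DS/H) = √(2 × 56,100 × 138 / 9.8)
    = √(1,579,959.18) ≈ 1,256.96 → Q = 1,257 cases
Days between orders = 250 / (D/Q) = 250 / 44.630 ≈ 5.602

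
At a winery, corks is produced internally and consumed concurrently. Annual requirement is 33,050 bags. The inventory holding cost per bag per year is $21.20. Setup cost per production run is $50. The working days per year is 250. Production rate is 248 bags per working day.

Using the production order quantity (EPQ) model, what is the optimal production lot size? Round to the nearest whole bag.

d = 33,050/250 = 132.2000 bags/day;  effective holding cost H(1 − d/p) = 21.2·(1 − 132.2000/248) = 9.89903
Q* = √(2DS / H_eff) = √(2·33,050·50 / 9.89903) ≈ 577.82

578 bags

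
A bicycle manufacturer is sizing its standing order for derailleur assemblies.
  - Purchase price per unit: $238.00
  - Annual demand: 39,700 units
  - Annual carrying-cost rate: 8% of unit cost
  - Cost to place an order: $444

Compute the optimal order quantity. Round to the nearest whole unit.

1,361 units

Holding cost per unit per year: H = 8% × $238 = $19.0400
Optimal lot size Q* = (2 × 39,700 × $444 / $19.04)^½ ≈ 1,360.72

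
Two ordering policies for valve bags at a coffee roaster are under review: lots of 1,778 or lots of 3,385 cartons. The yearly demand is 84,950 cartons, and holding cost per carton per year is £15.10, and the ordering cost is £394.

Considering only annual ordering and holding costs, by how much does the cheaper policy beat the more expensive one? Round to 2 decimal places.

£3,195.99

For each Q, cost = (D/Q)·S + (Q/2)·H.
TC(1,778) = (84,950/1,778)×394 + (1,778/2)×15.1 = £32,248.59
TC(3,385) = (84,950/3,385)×394 + (3,385/2)×15.1 = £35,444.58
Lots of 1,778 are cheaper by £3,195.99.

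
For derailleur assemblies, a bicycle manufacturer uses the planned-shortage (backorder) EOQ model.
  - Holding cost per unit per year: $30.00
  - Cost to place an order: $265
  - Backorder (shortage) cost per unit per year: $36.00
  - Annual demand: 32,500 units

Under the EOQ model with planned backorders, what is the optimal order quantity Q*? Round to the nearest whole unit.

Basic EOQ = √(2·32,500·265/30) = 757.738
Backorder adjustment √((H+b)/b) = √((30+36)/36) = 1.3540
Q* = 757.738 × 1.3540 ≈ 1,025.98

1,026 units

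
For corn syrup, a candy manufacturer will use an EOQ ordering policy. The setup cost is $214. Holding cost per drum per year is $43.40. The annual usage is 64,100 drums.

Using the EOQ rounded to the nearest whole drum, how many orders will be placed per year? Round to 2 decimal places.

80.63 orders per year

Q* = √(2·D·S / H) = √(2·64,100·214 / 43.4) = √632,138.2 ≈ 795.07 → Q = 795
Orders per year = D/Q = 64,100 / 795 = 80.629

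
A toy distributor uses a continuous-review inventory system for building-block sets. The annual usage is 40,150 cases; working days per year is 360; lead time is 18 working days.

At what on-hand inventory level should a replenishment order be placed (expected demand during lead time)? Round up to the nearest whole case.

2,008 cases

Daily demand d = 40,150 / 360 = 111.528 cases/day
Demand during lead time = 111.528 × 18 = 2,007.50
Reorder point = 2,007.50 → round up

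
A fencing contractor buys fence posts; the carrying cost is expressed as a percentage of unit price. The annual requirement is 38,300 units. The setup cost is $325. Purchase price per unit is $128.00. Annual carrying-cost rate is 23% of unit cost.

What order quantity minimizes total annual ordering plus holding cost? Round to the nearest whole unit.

920 units

H = i·C = 0.23 × $128 = $29.4400 per unit-year
Optimal lot size Q* = (2 × 38,300 × $325 / $29.44)^½ ≈ 919.58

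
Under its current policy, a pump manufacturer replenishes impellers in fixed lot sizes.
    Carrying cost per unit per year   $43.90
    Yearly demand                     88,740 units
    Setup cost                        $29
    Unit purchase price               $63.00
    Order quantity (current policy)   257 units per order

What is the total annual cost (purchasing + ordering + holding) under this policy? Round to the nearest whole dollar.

Orders/yr = 88,740/257 = 345.292; ordering cost = 345.292 × $29 = $10,013.46
Average inventory = 257/2 = 128.5; holding cost = 128.5 × $43.9 = $5,641.15
Purchase cost = D·C = 88,740 × 63 = $5,590,620.00
Total = $10,013.46 + $5,641.15 + $5,590,620.00 = $5,606,274.61

$5,606,275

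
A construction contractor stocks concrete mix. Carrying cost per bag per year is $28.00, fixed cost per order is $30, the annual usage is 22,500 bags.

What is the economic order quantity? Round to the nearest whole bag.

220 bags

EOQ = √(2DS/H) = √(2 × 22,500 × 30 / 28)
    = √(48,214.29) ≈ 219.58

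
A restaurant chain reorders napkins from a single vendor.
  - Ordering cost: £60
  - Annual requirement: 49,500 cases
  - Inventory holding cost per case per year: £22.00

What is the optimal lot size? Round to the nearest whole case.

520 cases

EOQ = √(2DS/H) = √(2 × 49,500 × 60 / 22)
    = √(270,000.00) ≈ 519.62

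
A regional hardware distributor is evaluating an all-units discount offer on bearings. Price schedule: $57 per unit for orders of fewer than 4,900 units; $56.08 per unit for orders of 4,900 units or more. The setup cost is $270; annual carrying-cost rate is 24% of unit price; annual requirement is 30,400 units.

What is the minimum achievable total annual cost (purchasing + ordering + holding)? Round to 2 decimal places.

H₁ = 24%×$57 = $13.6800;  H₂ = 24%×$56.08 = $13.4592
EOQ₁ = √(2×30,400×270/13.6800) = 1,095.45  (< 4,900, feasible at tier 1)
EOQ₂ = √(2×30,400×270/13.4592) = 1,104.39  (< 4,900 → use Q = 4,900 at tier-2 price)
TC(tier 1 (EOQ₁), Q≈1,095.4) = $1,747,785.69
TC(tier 2, Q≈4,900.0) = $1,739,482.14
Minimum at tier 2: $1,739,482.14

$1,739,482.14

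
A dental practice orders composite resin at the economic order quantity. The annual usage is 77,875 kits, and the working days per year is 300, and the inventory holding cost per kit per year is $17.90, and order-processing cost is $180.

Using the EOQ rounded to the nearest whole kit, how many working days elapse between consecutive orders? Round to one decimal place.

2DS/H = 2·77,875·180/17.9 = 1,566,201.12
EOQ = √1,566,201.12 ≈ 1,251.48 → Q = 1,251 kits
Days between orders = 300 / (D/Q) = 300 / 62.250 ≈ 4.819

4.8 days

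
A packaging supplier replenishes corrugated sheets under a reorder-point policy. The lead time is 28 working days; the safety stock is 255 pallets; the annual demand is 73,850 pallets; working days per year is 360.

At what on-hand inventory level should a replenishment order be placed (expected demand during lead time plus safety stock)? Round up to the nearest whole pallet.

5,999 pallets

Daily demand d = 73,850 / 360 = 205.139 pallets/day
Demand during lead time = 205.139 × 28 = 5,743.89
Reorder point = 5,743.89 + 255 = 5,998.89 → round up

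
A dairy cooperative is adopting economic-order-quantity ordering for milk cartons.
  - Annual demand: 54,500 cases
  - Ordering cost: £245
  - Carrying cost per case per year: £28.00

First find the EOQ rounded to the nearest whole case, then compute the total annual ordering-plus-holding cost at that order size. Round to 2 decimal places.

£27,344.84

Optimal lot size Q* = (2 × 54,500 × £245 / £28)^½ ≈ 976.60 → Q = 977 cases
Ordering: D/Q × S = 54,500/977 × £245 = £13,666.84
Holding:  Q/2 × H = 977/2 × £28 = £13,678.00
Total = £13,666.84 + £13,678.00 = £27,344.84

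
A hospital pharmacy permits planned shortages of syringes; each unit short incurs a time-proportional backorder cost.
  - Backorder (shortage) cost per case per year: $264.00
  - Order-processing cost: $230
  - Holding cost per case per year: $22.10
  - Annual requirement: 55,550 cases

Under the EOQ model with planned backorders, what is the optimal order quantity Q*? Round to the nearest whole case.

Basic EOQ = √(2·55,550·230/22.1) = 1,075.288
Backorder adjustment √((H+b)/b) = √((22.1+264)/264) = 1.0410
Q* = 1,075.288 × 1.0410 ≈ 1,119.39

1,119 cases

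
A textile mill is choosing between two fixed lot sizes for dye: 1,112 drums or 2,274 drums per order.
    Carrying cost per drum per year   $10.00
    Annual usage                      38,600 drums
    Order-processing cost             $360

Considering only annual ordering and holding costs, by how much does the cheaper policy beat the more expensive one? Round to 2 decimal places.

Annual cost at Q: ordering D·S/Q plus holding Q·H/2.
TC(1,112) = (38,600/1,112)×360 + (1,112/2)×10 = $18,056.40
TC(2,274) = (38,600/2,274)×360 + (2,274/2)×10 = $17,480.82
|ΔTC| = |$18,056.40 − $17,480.82| = $575.58

$575.58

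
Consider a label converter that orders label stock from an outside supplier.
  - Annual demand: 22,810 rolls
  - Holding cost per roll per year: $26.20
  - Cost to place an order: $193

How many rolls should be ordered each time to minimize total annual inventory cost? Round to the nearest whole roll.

Optimal lot size Q* = (2 × 22,810 × $193 / $26.2)^½ ≈ 579.70

580 rolls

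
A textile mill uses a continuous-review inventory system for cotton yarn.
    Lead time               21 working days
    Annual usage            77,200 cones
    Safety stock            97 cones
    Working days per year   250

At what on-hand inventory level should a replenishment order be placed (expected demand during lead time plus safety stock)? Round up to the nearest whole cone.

Daily demand d = 77,200 / 250 = 308.800 cones/day
Demand during lead time = 308.800 × 21 = 6,484.80
Reorder point = 6,484.80 + 97 = 6,581.80 → round up

6,582 cones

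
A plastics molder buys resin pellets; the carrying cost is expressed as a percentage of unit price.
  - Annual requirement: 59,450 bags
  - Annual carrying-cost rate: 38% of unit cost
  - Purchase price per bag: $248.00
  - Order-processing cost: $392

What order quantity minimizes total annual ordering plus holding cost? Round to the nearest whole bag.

703 bags

Carrying cost H = $248 × 38% = $94.2400/bag/yr
EOQ = √(2DS/H) = √(2 × 59,450 × 392 / 94.24)
    = √(494,575.55) ≈ 703.26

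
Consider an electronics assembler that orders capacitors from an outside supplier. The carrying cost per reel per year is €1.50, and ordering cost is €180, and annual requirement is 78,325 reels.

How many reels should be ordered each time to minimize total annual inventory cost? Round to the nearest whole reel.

Q* = √(2·D·S / H) = √(2·78,325·180 / 1.5) = √18,798,000.0 ≈ 4,335.67

4,336 reels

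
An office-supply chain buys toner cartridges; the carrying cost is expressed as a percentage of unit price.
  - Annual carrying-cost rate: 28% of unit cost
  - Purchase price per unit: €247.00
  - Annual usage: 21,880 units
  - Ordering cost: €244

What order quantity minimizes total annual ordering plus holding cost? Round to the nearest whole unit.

H = i·C = 0.28 × €247 = €69.1600 per unit-year
Q* = √(2·D·S / H) = √(2·21,880·244 / 69.16) = √154,387.5 ≈ 392.92

393 units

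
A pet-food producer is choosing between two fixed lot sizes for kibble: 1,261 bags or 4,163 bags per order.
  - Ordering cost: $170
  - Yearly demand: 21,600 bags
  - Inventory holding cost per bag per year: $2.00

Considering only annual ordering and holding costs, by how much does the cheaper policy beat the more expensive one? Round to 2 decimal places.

$872.08

TC(Q) = (D/Q)S + (Q/2)H
TC(1,261) = (21,600/1,261)×170 + (1,261/2)×2 = $4,172.97
TC(4,163) = (21,600/4,163)×170 + (4,163/2)×2 = $5,045.06
|ΔTC| = |$4,172.97 − $5,045.06| = $872.08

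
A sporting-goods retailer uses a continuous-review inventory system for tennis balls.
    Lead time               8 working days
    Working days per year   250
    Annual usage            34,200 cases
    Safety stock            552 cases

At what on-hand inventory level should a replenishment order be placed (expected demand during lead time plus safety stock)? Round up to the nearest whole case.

1,647 cases

Daily demand d = 34,200 / 250 = 136.800 cases/day
Demand during lead time = 136.800 × 8 = 1,094.40
Reorder point = 1,094.40 + 552 = 1,646.40 → round up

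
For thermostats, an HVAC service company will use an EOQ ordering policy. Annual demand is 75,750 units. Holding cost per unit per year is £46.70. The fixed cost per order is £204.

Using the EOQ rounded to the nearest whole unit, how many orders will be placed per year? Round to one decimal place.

2DS/H = 2·75,750·204/46.7 = 661,798.72
EOQ = √661,798.72 ≈ 813.51 → Q = 814
Orders per year = D/Q = 75,750 / 814 = 93.059

93.1 orders per year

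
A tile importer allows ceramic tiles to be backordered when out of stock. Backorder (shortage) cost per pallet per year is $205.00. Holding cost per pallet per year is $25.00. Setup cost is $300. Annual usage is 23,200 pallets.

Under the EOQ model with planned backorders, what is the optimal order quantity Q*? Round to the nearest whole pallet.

Basic EOQ = √(2·23,200·300/25) = 746.190
Backorder adjustment √((H+b)/b) = √((25+205)/205) = 1.0592
Q* = 746.190 × 1.0592 ≈ 790.38

790 pallets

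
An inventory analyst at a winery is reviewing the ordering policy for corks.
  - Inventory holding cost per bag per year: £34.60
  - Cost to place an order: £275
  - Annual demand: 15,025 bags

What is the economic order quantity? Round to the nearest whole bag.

489 bags

2DS/H = 2·15,025·275/34.6 = 238,836.71
EOQ = √238,836.71 ≈ 488.71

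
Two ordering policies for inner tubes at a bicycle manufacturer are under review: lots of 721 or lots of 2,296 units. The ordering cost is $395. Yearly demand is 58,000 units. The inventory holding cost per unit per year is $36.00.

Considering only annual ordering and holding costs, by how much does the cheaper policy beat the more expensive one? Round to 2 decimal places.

For each Q, cost = (D/Q)·S + (Q/2)·H.
TC(721) = (58,000/721)×395 + (721/2)×36 = $44,753.31
TC(2,296) = (58,000/2,296)×395 + (2,296/2)×36 = $51,306.22
Lots of 721 are cheaper by $6,552.91.

$6,552.91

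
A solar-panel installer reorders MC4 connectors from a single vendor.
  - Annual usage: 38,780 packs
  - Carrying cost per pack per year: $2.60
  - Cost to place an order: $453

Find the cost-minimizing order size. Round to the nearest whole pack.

2DS/H = 2·38,780·453/2.6 = 13,513,338.46
EOQ = √13,513,338.46 ≈ 3,676.05

3,676 packs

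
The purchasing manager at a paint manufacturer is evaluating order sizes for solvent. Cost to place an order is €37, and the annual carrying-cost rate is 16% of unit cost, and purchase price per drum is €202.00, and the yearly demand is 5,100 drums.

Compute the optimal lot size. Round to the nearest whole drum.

H = i·C = 0.16 × €202 = €32.3200 per drum-year
Optimal lot size Q* = (2 × 5,100 × €37 / €32.32)^½ ≈ 108.06

108 drums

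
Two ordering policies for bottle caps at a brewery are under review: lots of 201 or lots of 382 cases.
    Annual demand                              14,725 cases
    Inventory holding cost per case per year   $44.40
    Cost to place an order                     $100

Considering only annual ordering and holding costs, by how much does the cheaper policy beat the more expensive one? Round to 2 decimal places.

$547.04

Annual cost at Q: ordering D·S/Q plus holding Q·H/2.
TC(201) = (14,725/201)×100 + (201/2)×44.4 = $11,788.07
TC(382) = (14,725/382)×100 + (382/2)×44.4 = $12,335.11
Cheaper: Q = 201.  Difference = $547.04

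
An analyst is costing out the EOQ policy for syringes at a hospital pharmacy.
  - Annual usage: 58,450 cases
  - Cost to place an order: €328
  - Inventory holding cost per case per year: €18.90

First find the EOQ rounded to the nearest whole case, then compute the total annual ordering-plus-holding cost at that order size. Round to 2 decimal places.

EOQ = √(2DS/H) = √(2 × 58,450 × 328 / 18.9)
    = √(2,028,740.74) ≈ 1,424.34 → Q = 1,424 cases
Orders/yr = 58,450/1,424 = 41.046; ordering cost = 41.046 × €328 = €13,463.20
Average inventory = 1,424/2 = 712; holding cost = 712 × €18.9 = €13,456.80
Total = €13,463.20 + €13,456.80 = €26,920.00

€26,920.00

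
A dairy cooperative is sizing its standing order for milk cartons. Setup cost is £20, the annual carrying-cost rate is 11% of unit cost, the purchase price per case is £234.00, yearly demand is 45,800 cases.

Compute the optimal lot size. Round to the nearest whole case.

267 cases

Holding cost per case per year: H = 11% × £234 = £25.7400
EOQ = √(2DS/H) = √(2 × 45,800 × 20 / 25.74)
    = √(71,173.27) ≈ 266.78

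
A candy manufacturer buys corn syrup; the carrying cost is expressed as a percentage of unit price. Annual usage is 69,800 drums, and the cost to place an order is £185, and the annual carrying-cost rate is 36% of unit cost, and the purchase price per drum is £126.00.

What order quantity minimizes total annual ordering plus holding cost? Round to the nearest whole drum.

Carrying cost H = £126 × 36% = £45.3600/drum/yr
Q* = √(2·D·S / H) = √(2·69,800·185 / 45.36) = √569,356.3 ≈ 754.56

755 drums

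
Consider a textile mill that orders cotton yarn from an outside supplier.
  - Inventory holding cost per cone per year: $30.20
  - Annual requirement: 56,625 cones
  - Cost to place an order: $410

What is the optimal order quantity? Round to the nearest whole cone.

1,240 cones

Optimal lot size Q* = (2 × 56,625 × $410 / $30.2)^½ ≈ 1,239.96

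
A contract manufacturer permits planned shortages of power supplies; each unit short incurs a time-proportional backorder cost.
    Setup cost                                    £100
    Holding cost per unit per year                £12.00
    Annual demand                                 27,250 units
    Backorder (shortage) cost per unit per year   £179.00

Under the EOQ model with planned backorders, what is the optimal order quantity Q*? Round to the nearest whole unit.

Basic EOQ = √(2·27,250·100/12) = 673.919
Backorder adjustment √((H+b)/b) = √((12+179)/179) = 1.0330
Q* = 673.919 × 1.0330 ≈ 696.14

696 units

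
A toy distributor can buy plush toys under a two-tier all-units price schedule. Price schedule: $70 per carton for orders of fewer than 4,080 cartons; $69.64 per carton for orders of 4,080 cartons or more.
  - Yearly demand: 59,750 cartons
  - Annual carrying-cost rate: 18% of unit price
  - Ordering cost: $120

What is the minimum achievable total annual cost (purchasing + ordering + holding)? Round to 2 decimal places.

H₁ = 18%×$70 = $12.6000;  H₂ = 18%×$69.64 = $12.5352
EOQ₁ = √(2×59,750×120/12.6000) = 1,066.82  (< 4,080, feasible at tier 1)
EOQ₂ = √(2×59,750×120/12.5352) = 1,069.57  (< 4,080 → use Q = 4,080 at tier-2 price)
TC(tier 1 (EOQ₁), Q≈1,066.8) = $4,195,941.87
TC(tier 2, Q≈4,080.0) = $4,188,319.16
Minimum at tier 2: $4,188,319.16

$4,188,319.16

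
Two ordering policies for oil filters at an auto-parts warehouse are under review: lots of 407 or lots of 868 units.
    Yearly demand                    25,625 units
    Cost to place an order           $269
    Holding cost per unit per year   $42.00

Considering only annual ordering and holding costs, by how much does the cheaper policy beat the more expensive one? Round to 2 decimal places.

TC(Q) = (D/Q)S + (Q/2)H
TC(407) = (25,625/407)×269 + (407/2)×42 = $25,483.43
TC(868) = (25,625/868)×269 + (868/2)×42 = $26,169.39
Lots of 407 are cheaper by $685.96.

$685.96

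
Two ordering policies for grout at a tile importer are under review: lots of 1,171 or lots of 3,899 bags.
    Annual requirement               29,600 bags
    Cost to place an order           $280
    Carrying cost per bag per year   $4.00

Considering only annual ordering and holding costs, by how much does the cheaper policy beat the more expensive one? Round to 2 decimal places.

$503.96

Annual cost at Q: ordering D·S/Q plus holding Q·H/2.
TC(1,171) = (29,600/1,171)×280 + (1,171/2)×4 = $9,419.71
TC(3,899) = (29,600/3,899)×280 + (3,899/2)×4 = $9,923.67
Cheaper: Q = 1,171.  Difference = $503.96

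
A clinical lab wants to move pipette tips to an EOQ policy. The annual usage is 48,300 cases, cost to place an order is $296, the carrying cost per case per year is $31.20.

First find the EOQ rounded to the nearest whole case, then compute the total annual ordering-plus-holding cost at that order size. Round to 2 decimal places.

Optimal lot size Q* = (2 × 48,300 × $296 / $31.2)^½ ≈ 957.32 → Q = 957 cases
Orders/yr = 48,300/957 = 50.470; ordering cost = 50.470 × $296 = $14,939.18
Average inventory = 957/2 = 478.5; holding cost = 478.5 × $31.2 = $14,929.20
Total = $14,939.18 + $14,929.20 = $29,868.38

$29,868.38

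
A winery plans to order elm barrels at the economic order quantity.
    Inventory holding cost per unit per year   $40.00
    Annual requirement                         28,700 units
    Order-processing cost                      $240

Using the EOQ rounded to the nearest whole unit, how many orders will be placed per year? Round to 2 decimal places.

2DS/H = 2·28,700·240/40 = 344,400.00
EOQ = √344,400.00 ≈ 586.86 → Q = 587
Orders per year = D/Q = 28,700 / 587 = 48.893

48.89 orders per year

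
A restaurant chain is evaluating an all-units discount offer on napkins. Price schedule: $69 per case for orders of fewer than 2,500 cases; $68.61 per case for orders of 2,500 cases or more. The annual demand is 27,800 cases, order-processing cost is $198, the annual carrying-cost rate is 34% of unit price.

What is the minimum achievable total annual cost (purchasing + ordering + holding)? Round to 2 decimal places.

H₁ = 34%×$69 = $23.4600;  H₂ = 34%×$68.61 = $23.3274
EOQ₁ = √(2×27,800×198/23.4600) = 685.02  (< 2,500, feasible at tier 1)
EOQ₂ = √(2×27,800×198/23.3274) = 686.97  (< 2,500 → use Q = 2,500 at tier-2 price)
TC(tier 1 (EOQ₁), Q≈685.0) = $1,934,270.67
TC(tier 2, Q≈2,500.0) = $1,938,719.01
Minimum at tier 1 (EOQ₁): $1,934,270.67

$1,934,270.67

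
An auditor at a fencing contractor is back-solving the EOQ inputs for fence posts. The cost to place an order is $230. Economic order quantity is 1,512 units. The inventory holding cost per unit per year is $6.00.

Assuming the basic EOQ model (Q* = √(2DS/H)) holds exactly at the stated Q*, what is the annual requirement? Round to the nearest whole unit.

From Q* = √(2DS/H) ⇒ Q*² = 2DS/H.
D = Q²H / (2S) = 1,512² × 6 / (2 × 230) = 29,819.27

29,819 units per year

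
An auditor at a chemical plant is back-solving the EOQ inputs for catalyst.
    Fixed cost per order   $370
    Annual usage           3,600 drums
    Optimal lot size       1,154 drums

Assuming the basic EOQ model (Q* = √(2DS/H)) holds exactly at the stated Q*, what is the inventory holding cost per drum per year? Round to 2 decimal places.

EOQ relation: Q² = 2DS/H, so rearrange for the unknown.
H = 2DS / Q² = 2 × 3,600 × 370 / 1,154² = 2.0004

$2.00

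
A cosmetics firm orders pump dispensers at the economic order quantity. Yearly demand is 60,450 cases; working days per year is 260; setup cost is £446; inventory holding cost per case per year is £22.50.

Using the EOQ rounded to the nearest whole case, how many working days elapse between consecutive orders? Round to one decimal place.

Optimal lot size Q* = (2 × 60,450 × £446 / £22.5)^½ ≈ 1,548.07 → Q = 1,548 cases
Days between orders = 260 / (D/Q) = 260 / 39.050 ≈ 6.658

6.7 days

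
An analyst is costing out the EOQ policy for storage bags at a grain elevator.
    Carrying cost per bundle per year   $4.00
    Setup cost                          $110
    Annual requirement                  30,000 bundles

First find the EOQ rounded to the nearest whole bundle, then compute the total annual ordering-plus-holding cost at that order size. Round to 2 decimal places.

$5,138.09

Optimal lot size Q* = (2 × 30,000 × $110 / $4)^½ ≈ 1,284.52 → Q = 1,285 bundles
Annual ordering cost = (D/Q)·S = (30,000/1,285) × 110 = $2,568.09
Annual holding cost  = (Q/2)·H = (1,285/2) × 4 = $2,570.00
Total = $2,568.09 + $2,570.00 = $5,138.09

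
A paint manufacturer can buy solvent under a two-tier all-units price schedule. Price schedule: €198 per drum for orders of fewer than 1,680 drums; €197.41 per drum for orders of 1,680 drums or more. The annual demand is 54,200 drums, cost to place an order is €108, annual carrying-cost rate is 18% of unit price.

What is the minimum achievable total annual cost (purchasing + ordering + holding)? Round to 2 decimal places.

€10,732,954.68

H₁ = 18%×€198 = €35.6400;  H₂ = 18%×€197.41 = €35.5338
EOQ₁ = √(2×54,200×108/35.6400) = 573.14  (< 1,680, feasible at tier 1)
EOQ₂ = √(2×54,200×108/35.5338) = 573.99  (< 1,680 → use Q = 1,680 at tier-2 price)
TC(tier 1 (EOQ₁), Q≈573.1) = €10,752,026.57
TC(tier 2, Q≈1,680.0) = €10,732,954.68
Minimum at tier 2: €10,732,954.68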